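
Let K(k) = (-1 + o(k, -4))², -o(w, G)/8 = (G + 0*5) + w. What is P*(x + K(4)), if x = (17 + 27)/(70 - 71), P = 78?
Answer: -3354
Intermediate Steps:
o(w, G) = -8*G - 8*w (o(w, G) = -8*((G + 0*5) + w) = -8*((G + 0) + w) = -8*(G + w) = -8*G - 8*w)
x = -44 (x = 44/(-1) = 44*(-1) = -44)
K(k) = (31 - 8*k)² (K(k) = (-1 + (-8*(-4) - 8*k))² = (-1 + (32 - 8*k))² = (31 - 8*k)²)
P*(x + K(4)) = 78*(-44 + (-31 + 8*4)²) = 78*(-44 + (-31 + 32)²) = 78*(-44 + 1²) = 78*(-44 + 1) = 78*(-43) = -3354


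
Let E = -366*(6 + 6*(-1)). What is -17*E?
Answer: 0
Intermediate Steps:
E = 0 (E = -366*(6 - 6) = -366*0 = 0)
-17*E = -17*0 = 0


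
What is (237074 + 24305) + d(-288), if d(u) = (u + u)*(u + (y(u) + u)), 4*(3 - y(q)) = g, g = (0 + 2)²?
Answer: 592003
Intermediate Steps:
g = 4 (g = 2² = 4)
y(q) = 2 (y(q) = 3 - ¼*4 = 3 - 1 = 2)
d(u) = 2*u*(2 + 2*u) (d(u) = (u + u)*(u + (2 + u)) = (2*u)*(2 + 2*u) = 2*u*(2 + 2*u))
(237074 + 24305) + d(-288) = (237074 + 24305) + 4*(-288)*(1 - 288) = 261379 + 4*(-288)*(-287) = 261379 + 330624 = 592003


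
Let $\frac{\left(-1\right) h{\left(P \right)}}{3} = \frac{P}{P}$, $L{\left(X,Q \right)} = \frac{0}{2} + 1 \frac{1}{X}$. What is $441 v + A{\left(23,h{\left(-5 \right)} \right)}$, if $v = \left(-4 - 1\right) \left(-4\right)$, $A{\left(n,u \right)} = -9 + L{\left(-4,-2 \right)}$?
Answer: $\frac{35243}{4} \approx 8810.8$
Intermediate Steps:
$L{\left(X,Q \right)} = \frac{1}{X}$ ($L{\left(X,Q \right)} = 0 \cdot \frac{1}{2} + \frac{1}{X} = 0 + \frac{1}{X} = \frac{1}{X}$)
$h{\left(P \right)} = -3$ ($h{\left(P \right)} = - 3 \frac{P}{P} = \left(-3\right) 1 = -3$)
$A{\left(n,u \right)} = - \frac{37}{4}$ ($A{\left(n,u \right)} = -9 + \frac{1}{-4} = -9 - \frac{1}{4} = - \frac{37}{4}$)
$v = 20$ ($v = \left(-5\right) \left(-4\right) = 20$)
$441 v + A{\left(23,h{\left(-5 \right)} \right)} = 441 \cdot 20 - \frac{37}{4} = 8820 - \frac{37}{4} = \frac{35243}{4}$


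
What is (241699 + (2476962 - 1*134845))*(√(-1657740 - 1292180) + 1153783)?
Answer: 2981162975928 + 10335264*I*√184370 ≈ 2.9812e+12 + 4.4378e+9*I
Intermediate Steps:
(241699 + (2476962 - 1*134845))*(√(-1657740 - 1292180) + 1153783) = (241699 + (2476962 - 134845))*(√(-2949920) + 1153783) = (241699 + 2342117)*(4*I*√184370 + 1153783) = 2583816*(1153783 + 4*I*√184370) = 2981162975928 + 10335264*I*√184370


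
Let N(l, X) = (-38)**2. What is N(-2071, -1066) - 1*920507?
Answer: -919063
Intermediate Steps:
N(l, X) = 1444
N(-2071, -1066) - 1*920507 = 1444 - 1*920507 = 1444 - 920507 = -919063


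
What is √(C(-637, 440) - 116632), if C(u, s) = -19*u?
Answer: I*√104529 ≈ 323.31*I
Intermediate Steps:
√(C(-637, 440) - 116632) = √(-19*(-637) - 116632) = √(12103 - 116632) = √(-104529) = I*√104529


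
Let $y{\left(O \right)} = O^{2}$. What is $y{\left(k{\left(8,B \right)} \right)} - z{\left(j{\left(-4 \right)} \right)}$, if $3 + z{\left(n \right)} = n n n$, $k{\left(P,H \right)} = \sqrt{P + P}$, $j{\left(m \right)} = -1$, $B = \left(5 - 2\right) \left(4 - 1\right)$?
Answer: $20$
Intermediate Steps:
$B = 9$ ($B = 3 \cdot 3 = 9$)
$k{\left(P,H \right)} = \sqrt{2} \sqrt{P}$ ($k{\left(P,H \right)} = \sqrt{2 P} = \sqrt{2} \sqrt{P}$)
$z{\left(n \right)} = -3 + n^{3}$ ($z{\left(n \right)} = -3 + n n n = -3 + n^{2} n = -3 + n^{3}$)
$y{\left(k{\left(8,B \right)} \right)} - z{\left(j{\left(-4 \right)} \right)} = \left(\sqrt{2} \sqrt{8}\right)^{2} - \left(-3 + \left(-1\right)^{3}\right) = \left(\sqrt{2} \cdot 2 \sqrt{2}\right)^{2} - \left(-3 - 1\right) = 4^{2} - -4 = 16 + 4 = 20$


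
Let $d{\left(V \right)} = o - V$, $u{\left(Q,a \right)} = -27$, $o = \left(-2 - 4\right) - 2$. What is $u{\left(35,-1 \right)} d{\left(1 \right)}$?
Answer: $243$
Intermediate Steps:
$o = -8$ ($o = -6 - 2 = -8$)
$d{\left(V \right)} = -8 - V$
$u{\left(35,-1 \right)} d{\left(1 \right)} = - 27 \left(-8 - 1\right) = \left(-27\right) \left(-9\right) = 243$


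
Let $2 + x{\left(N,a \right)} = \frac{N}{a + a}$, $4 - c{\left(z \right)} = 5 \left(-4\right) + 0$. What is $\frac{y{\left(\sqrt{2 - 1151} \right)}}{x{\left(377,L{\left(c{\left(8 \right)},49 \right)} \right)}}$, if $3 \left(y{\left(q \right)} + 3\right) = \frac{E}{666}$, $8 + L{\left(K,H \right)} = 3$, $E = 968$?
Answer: $\frac{25130}{396603} \approx 0.063363$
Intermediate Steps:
$c{\left(z \right)} = 24$ ($c{\left(z \right)} = 4 - \left(5 \left(-4\right) + 0\right) = 4 - \left(-20 + 0\right) = 4 - -20 = 4 + 20 = 24$)
$L{\left(K,H \right)} = -5$ ($L{\left(K,H \right)} = -8 + 3 = -5$)
$x{\left(N,a \right)} = -2 + \frac{N}{2 a}$ ($x{\left(N,a \right)} = -2 + \frac{N}{a + a} = -2 + \frac{N}{2 a}$)
$y{\left(q \right)} = - \frac{2513}{999}$ ($y{\left(q \right)} = -3 + \frac{968 \cdot \frac{1}{666}}{3} = -3 + \frac{1}{3} \cdot \frac{484}{333} = -3 + \frac{484}{999} = - \frac{2513}{999}$)
$\frac{y{\left(\sqrt{2 - 1151} \right)}}{x{\left(377,L{\left(c{\left(8 \right)},49 \right)} \right)}} = - \frac{2513}{999 \left(-2 + \frac{1}{2} \cdot 377 \frac{1}{-5}\right)} = - \frac{2513}{999 \left(-2 + \frac{1}{2} \cdot 377 \left(- \frac{1}{5}\right)\right)} = - \frac{2513}{999 \left(-2 - \frac{377}{10}\right)} = - \frac{2513}{999 \left(- \frac{397}{10}\right)} = \left(- \frac{2513}{999}\right) \left(- \frac{10}{397}\right) = \frac{25130}{396603}$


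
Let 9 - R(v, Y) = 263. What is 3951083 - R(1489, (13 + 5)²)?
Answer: 3951337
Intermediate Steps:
R(v, Y) = -254 (R(v, Y) = 9 - 1*263 = 9 - 263 = -254)
3951083 - R(1489, (13 + 5)²) = 3951083 - 1*(-254) = 3951083 + 254 = 3951337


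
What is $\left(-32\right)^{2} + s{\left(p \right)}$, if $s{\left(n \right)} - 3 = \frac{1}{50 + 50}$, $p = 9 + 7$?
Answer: $\frac{102701}{100} \approx 1027.0$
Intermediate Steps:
$p = 16$
$s{\left(n \right)} = \frac{301}{100}$ ($s{\left(n \right)} = 3 + \frac{1}{50 + 50} = 3 + \frac{1}{100} = \frac{301}{100}$)
$\left(-32\right)^{2} + s{\left(p \right)} = \left(-32\right)^{2} + \frac{301}{100} = 1024 + \frac{301}{100} = \frac{102701}{100}$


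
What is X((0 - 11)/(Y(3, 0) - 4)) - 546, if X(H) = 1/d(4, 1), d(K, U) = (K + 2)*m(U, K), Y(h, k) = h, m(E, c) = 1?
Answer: -3275/6 ≈ -545.83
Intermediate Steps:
d(K, U) = 2 + K (d(K, U) = (K + 2)*1 = (2 + K)*1 = 2 + K)
X(H) = ⅙ (X(H) = 1/(2 + 4) = 1/6 = ⅙)
X((0 - 11)/(Y(3, 0) - 4)) - 546 = ⅙ - 546 = -3275/6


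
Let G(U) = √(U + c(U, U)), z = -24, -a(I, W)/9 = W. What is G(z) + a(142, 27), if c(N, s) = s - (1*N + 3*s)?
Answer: -243 + 4*√3 ≈ -236.07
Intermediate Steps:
a(I, W) = -9*W
c(N, s) = -N - 2*s (c(N, s) = s - (N + 3*s) = s + (-N - 3*s) = -N - 2*s)
G(U) = √2*√(-U) (G(U) = √(U + (-U - 2*U)) = √(U - 3*U) = √(-2*U) = √2*√(-U))
G(z) + a(142, 27) = √2*√(-1*(-24)) - 9*27 = √2*√24 - 243 = √2*(2*√6) - 243 = 4*√3 - 243 = -243 + 4*√3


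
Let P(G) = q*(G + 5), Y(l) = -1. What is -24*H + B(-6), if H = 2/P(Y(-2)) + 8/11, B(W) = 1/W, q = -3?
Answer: -899/66 ≈ -13.621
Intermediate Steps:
P(G) = -15 - 3*G (P(G) = -3*(G + 5) = -3*(5 + G) = -15 - 3*G)
H = 37/66 (H = 2/(-15 - 3*(-1)) + 8/11 = 2/(-15 + 3) + 8*(1/11) = 2/(-12) + 8/11 = 2*(-1/12) + 8/11 = -⅙ + 8/11 = 37/66 ≈ 0.56061)
-24*H + B(-6) = -24*37/66 + 1/(-6) = -148/11 - ⅙ = -899/66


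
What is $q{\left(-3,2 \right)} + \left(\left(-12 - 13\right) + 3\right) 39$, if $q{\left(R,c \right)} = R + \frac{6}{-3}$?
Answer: $-863$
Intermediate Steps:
$q{\left(R,c \right)} = -2 + R$ ($q{\left(R,c \right)} = R + 6 \left(- \frac{1}{3}\right) = R - 2 = -2 + R$)
$q{\left(-3,2 \right)} + \left(\left(-12 - 13\right) + 3\right) 39 = \left(-2 - 3\right) + \left(\left(-12 - 13\right) + 3\right) 39 = -5 + \left(-25 + 3\right) 39 = -5 - 858 = -863$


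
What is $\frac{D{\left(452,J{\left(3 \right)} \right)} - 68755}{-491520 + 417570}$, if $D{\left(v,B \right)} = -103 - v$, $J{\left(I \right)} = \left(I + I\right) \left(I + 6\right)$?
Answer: $\frac{239}{255} \approx 0.93725$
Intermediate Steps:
$J{\left(I \right)} = 2 I \left(6 + I\right)$
$\frac{D{\left(452,J{\left(3 \right)} \right)} - 68755}{-491520 + 417570} = \frac{\left(-103 - 452\right) - 68755}{-491520 + 417570} = \frac{\left(-103 - 452\right) - 68755}{-73950} = \left(-555 - 68755\right) \left(- \frac{1}{73950}\right) = \left(-69310\right) \left(- \frac{1}{73950}\right) = \frac{239}{255}$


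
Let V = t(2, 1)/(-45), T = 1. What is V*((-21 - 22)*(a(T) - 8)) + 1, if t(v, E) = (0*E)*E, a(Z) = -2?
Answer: 1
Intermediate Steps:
t(v, E) = 0 (t(v, E) = 0*E = 0)
V = 0 (V = 0/(-45) = 0*(-1/45) = 0)
V*((-21 - 22)*(a(T) - 8)) + 1 = 0*((-21 - 22)*(-2 - 8)) + 1 = 0*(-43*(-10)) + 1 = 0*430 + 1 = 0 + 1 = 1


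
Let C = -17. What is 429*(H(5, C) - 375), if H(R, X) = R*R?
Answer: -150150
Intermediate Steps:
H(R, X) = R²
429*(H(5, C) - 375) = 429*(5² - 375) = 429*(25 - 375) = 429*(-350) = -150150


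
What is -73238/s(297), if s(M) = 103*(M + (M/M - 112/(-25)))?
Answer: -915475/389443 ≈ -2.3507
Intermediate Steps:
s(M) = 14111/25 + 103*M (s(M) = 103*(M + (1 - 112*(-1/25))) = 103*(M + (1 + 112/25)) = 103*(M + 137/25) = 103*(137/25 + M) = 14111/25 + 103*M)
-73238/s(297) = -73238/(14111/25 + 103*297) = -73238/(14111/25 + 30591) = -73238/778886/25 = -73238*25/778886 = -915475/389443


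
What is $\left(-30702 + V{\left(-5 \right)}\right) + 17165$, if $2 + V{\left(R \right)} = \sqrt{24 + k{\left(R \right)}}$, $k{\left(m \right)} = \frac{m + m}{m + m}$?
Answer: $-13534$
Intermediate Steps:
$k{\left(m \right)} = 1$ ($k{\left(m \right)} = \frac{2 m}{2 m} = 2 m \frac{1}{2 m} = 1$)
$V{\left(R \right)} = 3$ ($V{\left(R \right)} = -2 + \sqrt{24 + 1} = -2 + \sqrt{25} = -2 + 5 = 3$)
$\left(-30702 + V{\left(-5 \right)}\right) + 17165 = \left(-30702 + 3\right) + 17165 = -30699 + 17165 = -13534$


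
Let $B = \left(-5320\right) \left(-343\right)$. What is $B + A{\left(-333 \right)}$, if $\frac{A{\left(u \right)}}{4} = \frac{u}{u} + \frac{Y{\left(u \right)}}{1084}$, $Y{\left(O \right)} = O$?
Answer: $\frac{494510711}{271} \approx 1.8248 \cdot 10^{6}$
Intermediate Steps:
$A{\left(u \right)} = 4 + \frac{u}{271}$ ($A{\left(u \right)} = 4 \left(\frac{u}{u} + \frac{u}{1084}\right) = 4 \left(1 + u \frac{1}{1084}\right) = 4 \left(1 + \frac{u}{1084}\right) = 4 + \frac{u}{271}$)
$B = 1824760$
$B + A{\left(-333 \right)} = 1824760 + \left(4 + \frac{1}{271} \left(-333\right)\right) = 1824760 + \left(4 - \frac{333}{271}\right) = 1824760 + \frac{751}{271} = \frac{494510711}{271}$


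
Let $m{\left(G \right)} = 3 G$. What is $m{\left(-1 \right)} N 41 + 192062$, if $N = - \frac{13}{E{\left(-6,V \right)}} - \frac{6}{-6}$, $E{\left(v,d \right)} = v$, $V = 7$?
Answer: $\frac{383345}{2} \approx 1.9167 \cdot 10^{5}$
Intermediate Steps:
$N = \frac{19}{6}$ ($N = - \frac{13}{-6} - \frac{6}{-6} = \left(-13\right) \left(- \frac{1}{6}\right) - -1 = \frac{13}{6} + 1 = \frac{19}{6} \approx 3.1667$)
$m{\left(-1 \right)} N 41 + 192062 = 3 \left(-1\right) \frac{19}{6} \cdot 41 + 192062 = \left(-3\right) \frac{19}{6} \cdot 41 + 192062 = \left(- \frac{19}{2}\right) 41 + 192062 = - \frac{779}{2} + 192062 = \frac{383345}{2}$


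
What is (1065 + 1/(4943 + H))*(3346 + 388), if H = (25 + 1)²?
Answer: 22345137224/5619 ≈ 3.9767e+6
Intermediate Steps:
H = 676 (H = 26² = 676)
(1065 + 1/(4943 + H))*(3346 + 388) = (1065 + 1/(4943 + 676))*(3346 + 388) = (1065 + 1/5619)*3734 = (5984236/5619)*3734 = 22345137224/5619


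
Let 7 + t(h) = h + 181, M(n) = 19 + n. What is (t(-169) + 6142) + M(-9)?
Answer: 6157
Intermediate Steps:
t(h) = 174 + h (t(h) = -7 + (h + 181) = -7 + (181 + h) = 174 + h)
(t(-169) + 6142) + M(-9) = ((174 - 169) + 6142) + (19 - 9) = (5 + 6142) + 10 = 6147 + 10 = 6157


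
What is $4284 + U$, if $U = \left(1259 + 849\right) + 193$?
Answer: $6585$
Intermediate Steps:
$U = 2301$ ($U = 2108 + 193 = 2301$)
$4284 + U = 4284 + 2301 = 6585$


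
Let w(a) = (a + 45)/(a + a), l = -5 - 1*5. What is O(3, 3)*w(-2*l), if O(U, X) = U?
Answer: 39/8 ≈ 4.8750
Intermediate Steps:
l = -10 (l = -5 - 5 = -10)
w(a) = (45 + a)/(2*a) (w(a) = (45 + a)/((2*a)) = (45 + a)*(1/(2*a)) = (45 + a)/(2*a))
O(3, 3)*w(-2*l) = 3*((45 - 2*(-10))/(2*((-2*(-10))))) = 3*((1/2)*(45 + 20)/20) = 3*((1/2)*(1/20)*65) = 3*(13/8) = 39/8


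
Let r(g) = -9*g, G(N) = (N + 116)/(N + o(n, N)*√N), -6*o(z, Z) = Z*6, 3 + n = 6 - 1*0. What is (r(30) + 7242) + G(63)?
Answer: 27232453/3906 - 179*√7/1302 ≈ 6971.6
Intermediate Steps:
n = 3 (n = -3 + (6 - 1*0) = -3 + (6 + 0) = -3 + 6 = 3)
o(z, Z) = -Z (o(z, Z) = -Z*6/6 = -Z)
G(N) = (116 + N)/(N - N^(3/2)) (G(N) = (N + 116)/(N + (-N)*√N) = (116 + N)/(N - N^(3/2)))
(r(30) + 7242) + G(63) = (-9*30 + 7242) + (116 + 63)/(63 - 63^(3/2)) = (-270 + 7242) + 179/(63 - 189*√7) = 6972 + 179/(63 - 189*√7)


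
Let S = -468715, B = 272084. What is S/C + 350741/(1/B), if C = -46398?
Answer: 4427808199361827/46398 ≈ 9.5431e+10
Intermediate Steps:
S/C + 350741/(1/B) = -468715/(-46398) + 350741/(1/272084) = -468715*(-1/46398) + 350741/(1/272084) = 468715/46398 + 350741*272084 = 468715/46398 + 95431014244 = 4427808199361827/46398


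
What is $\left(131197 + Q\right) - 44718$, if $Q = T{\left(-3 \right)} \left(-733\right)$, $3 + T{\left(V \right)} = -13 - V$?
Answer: $96008$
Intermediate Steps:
$T{\left(V \right)} = -16 - V$ ($T{\left(V \right)} = -3 - \left(13 + V\right) = -16 - V$)
$Q = 9529$ ($Q = \left(-16 - -3\right) \left(-733\right) = \left(-16 + 3\right) \left(-733\right) = \left(-13\right) \left(-733\right) = 9529$)
$\left(131197 + Q\right) - 44718 = \left(131197 + 9529\right) - 44718 = 140726 - 44718 = 96008$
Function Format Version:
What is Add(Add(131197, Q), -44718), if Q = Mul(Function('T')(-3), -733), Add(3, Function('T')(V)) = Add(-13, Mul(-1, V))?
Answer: 96008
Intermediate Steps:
Function('T')(V) = Add(-16, Mul(-1, V)) (Function('T')(V) = Add(-3, Add(-13, Mul(-1, V))) = Add(-16, Mul(-1, V)))
Q = 9529 (Q = Mul(Add(-16, Mul(-1, -3)), -733) = Mul(Add(-16, 3), -733) = Mul(-13, -733) = 9529)
Add(Add(131197, Q), -44718) = Add(Add(131197, 9529), -44718) = Add(140726, -44718) = 96008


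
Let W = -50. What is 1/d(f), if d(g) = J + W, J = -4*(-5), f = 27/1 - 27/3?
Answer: -1/30 ≈ -0.033333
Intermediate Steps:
f = 18 (f = 27*1 - 27*⅓ = 27 - 9 = 18)
J = 20
d(g) = -30 (d(g) = 20 - 50 = -30)
1/d(f) = 1/(-30) = -1/30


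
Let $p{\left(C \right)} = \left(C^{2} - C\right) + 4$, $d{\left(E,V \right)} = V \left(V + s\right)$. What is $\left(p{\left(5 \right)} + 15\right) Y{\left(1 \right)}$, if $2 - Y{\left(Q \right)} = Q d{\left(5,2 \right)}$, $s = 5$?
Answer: $-468$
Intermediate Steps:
$d{\left(E,V \right)} = V \left(5 + V\right)$ ($d{\left(E,V \right)} = V \left(V + 5\right) = V \left(5 + V\right)$)
$p{\left(C \right)} = 4 + C^{2} - C$
$Y{\left(Q \right)} = 2 - 14 Q$ ($Y{\left(Q \right)} = 2 - Q 2 \left(5 + 2\right) = 2 - Q 2 \cdot 7 = 2 - Q 14 = 2 - 14 Q$)
$\left(p{\left(5 \right)} + 15\right) Y{\left(1 \right)} = \left(\left(4 + 5^{2} - 5\right) + 15\right) \left(2 - 14\right) = \left(\left(4 + 25 - 5\right) + 15\right) \left(2 - 14\right) = \left(24 + 15\right) \left(-12\right) = 39 \left(-12\right) = -468$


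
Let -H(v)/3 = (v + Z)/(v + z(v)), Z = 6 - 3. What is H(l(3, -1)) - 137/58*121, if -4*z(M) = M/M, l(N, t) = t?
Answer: -81493/290 ≈ -281.01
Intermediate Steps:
Z = 3
z(M) = -¼ (z(M) = -M/(4*M) = -¼*1 = -¼)
H(v) = -3*(3 + v)/(-¼ + v) (H(v) = -3*(v + 3)/(v - ¼) = -3*(3 + v)/(-¼ + v))
H(l(3, -1)) - 137/58*121 = 12*(-3 - 1*(-1))/(-1 + 4*(-1)) - 137/58*121 = 12*(-3 + 1)/(-1 - 4) - 137*1/58*121 = 12*(-2)/(-5) - 137/58*121 = 12*(-⅕)*(-2) - 16577/58 = 24/5 - 16577/58 = -81493/290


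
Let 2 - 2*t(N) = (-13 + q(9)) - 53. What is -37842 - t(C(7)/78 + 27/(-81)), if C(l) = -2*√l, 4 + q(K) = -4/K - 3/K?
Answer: -681811/18 ≈ -37878.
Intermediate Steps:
q(K) = -4 - 7/K (q(K) = -4 + (-4/K - 3/K) = -4 - 7/K)
t(N) = 655/18 (t(N) = 1 - ((-13 + (-4 - 7/9)) - 53)/2 = 1 - ((-13 - 43/9) - 53)/2 = 1 - (-160/9 - 53)/2 = 1 - ½*(-637/9) = 1 + 637/18 = 655/18)
-37842 - t(C(7)/78 + 27/(-81)) = -37842 - 1*655/18 = -37842 - 655/18 = -681811/18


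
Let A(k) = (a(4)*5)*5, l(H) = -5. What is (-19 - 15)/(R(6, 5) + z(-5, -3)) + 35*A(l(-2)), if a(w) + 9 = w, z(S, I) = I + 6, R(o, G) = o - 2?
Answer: -30659/7 ≈ -4379.9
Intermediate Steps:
R(o, G) = -2 + o
z(S, I) = 6 + I
a(w) = -9 + w
A(k) = -125 (A(k) = ((-9 + 4)*5)*5 = -5*5*5 = -25*5 = -125)
(-19 - 15)/(R(6, 5) + z(-5, -3)) + 35*A(l(-2)) = (-19 - 15)/((-2 + 6) + (6 - 3)) + 35*(-125) = -34/(4 + 3) - 4375 = -34/7 - 4375 = -30659/7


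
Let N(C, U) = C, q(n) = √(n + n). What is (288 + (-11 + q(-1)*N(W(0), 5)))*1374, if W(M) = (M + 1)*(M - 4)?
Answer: 380598 - 5496*I*√2 ≈ 3.806e+5 - 7772.5*I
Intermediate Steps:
q(n) = √2*√n (q(n) = √(2*n) = √2*√n)
W(M) = (1 + M)*(-4 + M)
(288 + (-11 + q(-1)*N(W(0), 5)))*1374 = (288 + (-11 + (√2*√(-1))*(-4 + 0² - 3*0)))*1374 = (288 + (-11 + (√2*I)*(-4 + 0 + 0)))*1374 = (288 + (-11 + (I*√2)*(-4)))*1374 = (288 + (-11 - 4*I*√2))*1374 = (277 - 4*I*√2)*1374 = 380598 - 5496*I*√2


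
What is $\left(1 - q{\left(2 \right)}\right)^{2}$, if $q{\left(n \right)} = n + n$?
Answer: $9$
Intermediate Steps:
$q{\left(n \right)} = 2 n$
$\left(1 - q{\left(2 \right)}\right)^{2} = \left(1 - 2 \cdot 2\right)^{2} = \left(1 - 4\right)^{2} = \left(-3\right)^{2} = 9$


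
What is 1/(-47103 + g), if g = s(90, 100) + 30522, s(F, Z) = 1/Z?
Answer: -100/1658099 ≈ -6.0310e-5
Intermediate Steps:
g = 3052201/100 (g = 1/100 + 30522 = 3052201/100 ≈ 30522.)
1/(-47103 + g) = 1/(-47103 + 3052201/100) = 1/(-1658099/100) = -100/1658099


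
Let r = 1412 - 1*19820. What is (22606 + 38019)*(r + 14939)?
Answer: -210308125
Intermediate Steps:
r = -18408 (r = 1412 - 19820 = -18408)
(22606 + 38019)*(r + 14939) = (22606 + 38019)*(-18408 + 14939) = 60625*(-3469) = -210308125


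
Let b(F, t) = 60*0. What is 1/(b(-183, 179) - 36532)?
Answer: -1/36532 ≈ -2.7373e-5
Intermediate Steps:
b(F, t) = 0
1/(b(-183, 179) - 36532) = 1/(0 - 36532) = 1/(-36532) = -1/36532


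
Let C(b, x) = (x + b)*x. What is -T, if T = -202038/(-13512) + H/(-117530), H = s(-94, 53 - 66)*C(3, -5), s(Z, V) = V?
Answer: -395788045/26467756 ≈ -14.954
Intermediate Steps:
C(b, x) = x*(b + x) (C(b, x) = (b + x)*x = x*(b + x))
H = -130 (H = (53 - 66)*(-5*(3 - 5)) = -(-65)*(-2) = -13*10 = -130)
T = 395788045/26467756 (T = -202038/(-13512) - 130/(-117530) = -202038*(-1/13512) - 130*(-1/117530) = 33673/2252 + 13/11753 = 395788045/26467756 ≈ 14.954)
-T = -1*395788045/26467756 = -395788045/26467756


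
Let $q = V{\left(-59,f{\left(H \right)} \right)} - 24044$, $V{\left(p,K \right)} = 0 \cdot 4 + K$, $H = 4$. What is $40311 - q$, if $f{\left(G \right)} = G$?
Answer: $64351$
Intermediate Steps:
$V{\left(p,K \right)} = K$ ($V{\left(p,K \right)} = 0 + K = K$)
$q = -24040$ ($q = 4 - 24044 = -24040$)
$40311 - q = 40311 - -24040 = 40311 + 24040 = 64351$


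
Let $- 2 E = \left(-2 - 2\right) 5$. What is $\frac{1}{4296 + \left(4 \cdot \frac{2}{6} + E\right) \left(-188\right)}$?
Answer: $\frac{3}{6496} \approx 0.00046182$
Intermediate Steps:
$E = 10$ ($E = - \frac{\left(-2 - 2\right) 5}{2} = - \frac{\left(-4\right) 5}{2} = \left(- \frac{1}{2}\right) \left(-20\right) = 10$)
$\frac{1}{4296 + \left(4 \cdot \frac{2}{6} + E\right) \left(-188\right)} = \frac{1}{4296 + \left(4 \cdot \frac{2}{6} + 10\right) \left(-188\right)} = \frac{1}{4296 + \left(4 \cdot 2 \cdot \frac{1}{6} + 10\right) \left(-188\right)} = \frac{1}{4296 + \left(4 \cdot \frac{1}{3} + 10\right) \left(-188\right)} = \frac{1}{4296 + \left(\frac{4}{3} + 10\right) \left(-188\right)} = \frac{1}{4296 + \frac{34}{3} \left(-188\right)} = \frac{1}{4296 - \frac{6392}{3}} = \frac{1}{\frac{6496}{3}} = \frac{3}{6496}$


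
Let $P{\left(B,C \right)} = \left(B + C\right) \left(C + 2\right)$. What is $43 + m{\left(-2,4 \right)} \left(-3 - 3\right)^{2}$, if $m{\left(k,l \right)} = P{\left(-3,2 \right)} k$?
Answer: $331$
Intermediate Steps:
$P{\left(B,C \right)} = \left(2 + C\right) \left(B + C\right)$ ($P{\left(B,C \right)} = \left(B + C\right) \left(2 + C\right) = \left(2 + C\right) \left(B + C\right)$)
$m{\left(k,l \right)} = - 4 k$ ($m{\left(k,l \right)} = \left(2^{2} + 2 \left(-3\right) + 2 \cdot 2 - 6\right) k = \left(4 - 6 + 4 - 6\right) k = - 4 k$)
$43 + m{\left(-2,4 \right)} \left(-3 - 3\right)^{2} = 43 + \left(-4\right) \left(-2\right) \left(-3 - 3\right)^{2} = 43 + 8 \left(-3 + \left(-5 + 2\right)\right)^{2} = 43 + 8 \left(-3 - 3\right)^{2} = 43 + 8 \left(-6\right)^{2} = 43 + 8 \cdot 36 = 43 + 288 = 331$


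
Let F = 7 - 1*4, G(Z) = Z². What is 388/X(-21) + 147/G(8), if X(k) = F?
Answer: 25273/192 ≈ 131.63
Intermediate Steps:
F = 3 (F = 7 - 4 = 3)
X(k) = 3
388/X(-21) + 147/G(8) = 388/3 + 147/(8²) = 388*(⅓) + 147/64 = 388/3 + 147*(1/64) = 388/3 + 147/64 = 25273/192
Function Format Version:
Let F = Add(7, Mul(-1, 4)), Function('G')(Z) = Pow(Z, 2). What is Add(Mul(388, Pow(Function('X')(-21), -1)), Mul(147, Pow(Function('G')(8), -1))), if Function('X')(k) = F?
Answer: Rational(25273, 192) ≈ 131.63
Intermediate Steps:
F = 3 (F = Add(7, -4) = 3)
Function('X')(k) = 3
Add(Mul(388, Pow(Function('X')(-21), -1)), Mul(147, Pow(Function('G')(8), -1))) = Add(Mul(388, Pow(3, -1)), Mul(147, Pow(Pow(8, 2), -1))) = Add(Mul(388, Rational(1, 3)), Mul(147, Pow(64, -1))) = Add(Rational(388, 3), Mul(147, Rational(1, 64))) = Add(Rational(388, 3), Rational(147, 64)) = Rational(25273, 192)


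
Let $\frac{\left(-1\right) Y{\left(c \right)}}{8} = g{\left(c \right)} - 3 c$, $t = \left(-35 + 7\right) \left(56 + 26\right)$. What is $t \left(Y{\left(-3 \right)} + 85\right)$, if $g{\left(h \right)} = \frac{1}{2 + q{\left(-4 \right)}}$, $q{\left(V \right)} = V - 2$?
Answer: $-34440$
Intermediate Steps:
$q{\left(V \right)} = -2 + V$
$t = -2296$ ($t = \left(-28\right) 82 = -2296$)
$g{\left(h \right)} = - \frac{1}{4}$ ($g{\left(h \right)} = \frac{1}{2 - 6} = \frac{1}{-4} = - \frac{1}{4}$)
$Y{\left(c \right)} = 2 + 24 c$ ($Y{\left(c \right)} = - 8 \left(- \frac{1}{4} - 3 c\right) = 2 + 24 c$)
$t \left(Y{\left(-3 \right)} + 85\right) = - 2296 \left(\left(2 + 24 \left(-3\right)\right) + 85\right) = - 2296 \left(\left(2 - 72\right) + 85\right) = - 2296 \left(-70 + 85\right) = \left(-2296\right) 15 = -34440$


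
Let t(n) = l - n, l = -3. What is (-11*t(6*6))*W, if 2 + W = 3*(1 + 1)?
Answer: 1716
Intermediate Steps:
t(n) = -3 - n
W = 4 (W = -2 + 3*(1 + 1) = -2 + 3*2 = -2 + 6 = 4)
(-11*t(6*6))*W = -11*(-3 - 6*6)*4 = -11*(-3 - 1*36)*4 = -11*(-3 - 36)*4 = -11*(-39)*4 = 429*4 = 1716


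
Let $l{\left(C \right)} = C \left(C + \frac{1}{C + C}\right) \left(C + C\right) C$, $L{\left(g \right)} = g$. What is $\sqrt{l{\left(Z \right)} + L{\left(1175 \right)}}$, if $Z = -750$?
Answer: $5 \sqrt{25312522547} \approx 7.955 \cdot 10^{5}$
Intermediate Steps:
$l{\left(C \right)} = 2 C^{3} \left(C + \frac{1}{2 C}\right)$ ($l{\left(C \right)} = C \left(C + \frac{1}{2 C}\right) 2 C C = C 2 C \left(C + \frac{1}{2 C}\right) C = 2 C^{2} \left(C + \frac{1}{2 C}\right) C = 2 C^{3} \left(C + \frac{1}{2 C}\right)$)
$\sqrt{l{\left(Z \right)} + L{\left(1175 \right)}} = \sqrt{\left(\left(-750\right)^{2} + 2 \left(-750\right)^{4}\right) + 1175} = \sqrt{\left(562500 + 2 \cdot 316406250000\right) + 1175} = \sqrt{\left(562500 + 632812500000\right) + 1175} = \sqrt{632813062500 + 1175} = \sqrt{632813063675} = 5 \sqrt{25312522547}$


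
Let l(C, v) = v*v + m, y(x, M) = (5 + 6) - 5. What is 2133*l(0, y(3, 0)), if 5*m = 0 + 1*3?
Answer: 390339/5 ≈ 78068.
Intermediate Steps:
m = 3/5 (m = (0 + 1*3)/5 = (0 + 3)/5 = (1/5)*3 = 3/5 ≈ 0.60000)
y(x, M) = 6 (y(x, M) = 11 - 5 = 6)
l(C, v) = 3/5 + v**2 (l(C, v) = v*v + 3/5 = v**2 + 3/5 = 3/5 + v**2)
2133*l(0, y(3, 0)) = 2133*(3/5 + 6**2) = 2133*(3/5 + 36) = 2133*(183/5) = 390339/5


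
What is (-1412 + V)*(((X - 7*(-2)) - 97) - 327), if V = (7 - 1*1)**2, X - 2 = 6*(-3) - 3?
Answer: 590304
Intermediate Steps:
X = -19 (X = 2 + (6*(-3) - 3) = 2 + (-18 - 3) = 2 - 21 = -19)
V = 36 (V = (7 - 1)**2 = 6**2 = 36)
(-1412 + V)*(((X - 7*(-2)) - 97) - 327) = (-1412 + 36)*(((-19 - 7*(-2)) - 97) - 327) = -1376*(((-19 + 14) - 97) - 327) = -1376*((-5 - 97) - 327) = -1376*(-102 - 327) = -1376*(-429) = 590304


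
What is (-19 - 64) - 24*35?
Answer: -923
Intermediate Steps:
(-19 - 64) - 24*35 = -83 - 840 = -923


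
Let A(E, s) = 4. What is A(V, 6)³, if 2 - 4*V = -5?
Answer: 64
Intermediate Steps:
V = 7/4 (V = ½ - ¼*(-5) = ½ + 5/4 = 7/4 ≈ 1.7500)
A(V, 6)³ = 4³ = 64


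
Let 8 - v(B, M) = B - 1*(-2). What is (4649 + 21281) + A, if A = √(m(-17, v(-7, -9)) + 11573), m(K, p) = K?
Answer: 25930 + 6*√321 ≈ 26038.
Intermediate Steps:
v(B, M) = 6 - B (v(B, M) = 8 - (B - 1*(-2)) = 8 - (B + 2) = 8 - (2 + B) = 8 + (-2 - B) = 6 - B)
A = 6*√321 (A = √(-17 + 11573) = √11556 = 6*√321 ≈ 107.50)
(4649 + 21281) + A = (4649 + 21281) + 6*√321 = 25930 + 6*√321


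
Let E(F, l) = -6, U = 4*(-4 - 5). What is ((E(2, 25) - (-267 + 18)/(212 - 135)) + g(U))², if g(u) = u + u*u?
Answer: 9371595249/5929 ≈ 1.5806e+6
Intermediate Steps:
U = -36 (U = 4*(-9) = -36)
g(u) = u + u²
((E(2, 25) - (-267 + 18)/(212 - 135)) + g(U))² = ((-6 - (-267 + 18)/(212 - 135)) - 36*(1 - 36))² = ((-6 - (-249)/77) - 36*(-35))² = ((-6 - (-249)/77) + 1260)² = ((-6 - 1*(-249/77)) + 1260)² = ((-6 + 249/77) + 1260)² = (-213/77 + 1260)² = (96807/77)² = 9371595249/5929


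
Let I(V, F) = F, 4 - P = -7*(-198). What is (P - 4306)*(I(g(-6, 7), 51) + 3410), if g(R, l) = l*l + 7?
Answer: -19686168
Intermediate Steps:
P = -1382 (P = 4 - (-7)*(-198) = 4 - 1*1386 = 4 - 1386 = -1382)
g(R, l) = 7 + l**2 (g(R, l) = l**2 + 7 = 7 + l**2)
(P - 4306)*(I(g(-6, 7), 51) + 3410) = (-1382 - 4306)*(51 + 3410) = -5688*3461 = -19686168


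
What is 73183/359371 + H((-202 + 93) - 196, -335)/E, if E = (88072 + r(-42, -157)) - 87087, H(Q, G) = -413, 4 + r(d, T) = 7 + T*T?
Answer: 1727772348/9213194327 ≈ 0.18753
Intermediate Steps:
r(d, T) = 3 + T² (r(d, T) = -4 + (7 + T*T) = -4 + (7 + T²) = 3 + T²)
E = 25637 (E = (88072 + (3 + (-157)²)) - 87087 = (88072 + (3 + 24649)) - 87087 = (88072 + 24652) - 87087 = 112724 - 87087 = 25637)
73183/359371 + H((-202 + 93) - 196, -335)/E = 73183/359371 - 413/25637 = 1727772348/9213194327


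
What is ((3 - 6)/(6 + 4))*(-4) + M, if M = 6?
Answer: 36/5 ≈ 7.2000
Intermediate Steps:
((3 - 6)/(6 + 4))*(-4) + M = ((3 - 6)/(6 + 4))*(-4) + 6 = -3/10*(-4) + 6 = 6/5 + 6 = 36/5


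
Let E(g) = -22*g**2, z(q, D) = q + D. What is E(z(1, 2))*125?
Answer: -24750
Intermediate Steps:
z(q, D) = D + q
E(z(1, 2))*125 = -22*(2 + 1)**2*125 = -22*3**2*125 = -22*9*125 = -198*125 = -24750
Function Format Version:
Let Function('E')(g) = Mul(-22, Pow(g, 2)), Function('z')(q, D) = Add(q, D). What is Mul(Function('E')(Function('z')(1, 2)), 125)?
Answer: -24750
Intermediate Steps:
Function('z')(q, D) = Add(D, q)
Mul(Function('E')(Function('z')(1, 2)), 125) = Mul(Mul(-22, Pow(Add(2, 1), 2)), 125) = Mul(Mul(-22, Pow(3, 2)), 125) = Mul(Mul(-22, 9), 125) = Mul(-198, 125) = -24750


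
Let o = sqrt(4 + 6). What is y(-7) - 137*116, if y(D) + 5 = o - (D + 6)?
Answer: -15896 + sqrt(10) ≈ -15893.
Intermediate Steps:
o = sqrt(10) ≈ 3.1623
y(D) = -11 + sqrt(10) - D (y(D) = -5 + (sqrt(10) - (D + 6)) = -5 + (sqrt(10) - (6 + D)) = -5 + (sqrt(10) + (-6 - D)) = -5 + (-6 + sqrt(10) - D) = -11 + sqrt(10) - D)
y(-7) - 137*116 = (-11 + sqrt(10) - 1*(-7)) - 137*116 = (-11 + sqrt(10) + 7) - 15892 = (-4 + sqrt(10)) - 15892 = -15896 + sqrt(10)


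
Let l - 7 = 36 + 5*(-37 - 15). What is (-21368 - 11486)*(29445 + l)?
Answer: -960256712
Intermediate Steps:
l = -217 (l = 7 + (36 + 5*(-37 - 15)) = 7 + (36 + 5*(-52)) = 7 + (36 - 260) = 7 - 224 = -217)
(-21368 - 11486)*(29445 + l) = (-21368 - 11486)*(29445 - 217) = -32854*29228 = -960256712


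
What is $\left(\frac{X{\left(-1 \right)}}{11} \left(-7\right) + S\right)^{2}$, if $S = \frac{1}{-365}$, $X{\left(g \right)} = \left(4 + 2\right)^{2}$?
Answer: $\frac{8462344081}{16120225} \approx 524.95$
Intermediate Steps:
$X{\left(g \right)} = 36$ ($X{\left(g \right)} = 6^{2} = 36$)
$S = - \frac{1}{365} \approx -0.0027397$
$\left(\frac{X{\left(-1 \right)}}{11} \left(-7\right) + S\right)^{2} = \left(\frac{1}{11} \cdot 36 \left(-7\right) - \frac{1}{365}\right)^{2} = \left(\frac{36}{11} \left(-7\right) - \frac{1}{365}\right)^{2} = \left(- \frac{252}{11} - \frac{1}{365}\right)^{2} = \left(- \frac{91991}{4015}\right)^{2} = \frac{8462344081}{16120225}$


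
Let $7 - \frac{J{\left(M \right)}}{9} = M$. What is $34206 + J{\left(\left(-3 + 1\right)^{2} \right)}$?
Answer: $34233$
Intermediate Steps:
$J{\left(M \right)} = 63 - 9 M$
$34206 + J{\left(\left(-3 + 1\right)^{2} \right)} = 34206 + \left(63 - 9 \left(-3 + 1\right)^{2}\right) = 34206 + \left(63 - 9 \left(-2\right)^{2}\right) = 34206 + \left(63 - 36\right) = 34206 + 27 = 34233$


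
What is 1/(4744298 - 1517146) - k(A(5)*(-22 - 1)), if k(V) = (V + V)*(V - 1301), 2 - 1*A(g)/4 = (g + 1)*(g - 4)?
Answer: 2216046552577/3227152 ≈ 6.8669e+5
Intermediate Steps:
A(g) = 8 - 4*(1 + g)*(-4 + g) (A(g) = 8 - 4*(g + 1)*(g - 4) = 8 - 4*(1 + g)*(-4 + g))
k(V) = 2*V*(-1301 + V) (k(V) = (2*V)*(-1301 + V) = 2*V*(-1301 + V))
1/(4744298 - 1517146) - k(A(5)*(-22 - 1)) = 1/(4744298 - 1517146) - 2*(24 - 4*5**2 + 12*5)*(-22 - 1)*(-1301 + (24 - 4*5**2 + 12*5)*(-22 - 1)) = 1/3227152 - 2*(24 - 4*25 + 60)*(-23)*(-1301 + (24 - 4*25 + 60)*(-23)) = 1/3227152 - 2*(24 - 100 + 60)*(-23)*(-1301 + (24 - 100 + 60)*(-23)) = 1/3227152 - 2*(-16*(-23))*(-1301 - 16*(-23)) = 1/3227152 - 2*368*(-1301 + 368) = 1/3227152 - 2*368*(-933) = 1/3227152 - 1*(-686688) = 1/3227152 + 686688 = 2216046552577/3227152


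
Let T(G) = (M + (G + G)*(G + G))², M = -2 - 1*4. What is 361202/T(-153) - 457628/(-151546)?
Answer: 1002971448077873/332134915721850 ≈ 3.0198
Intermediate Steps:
M = -6 (M = -2 - 4 = -6)
T(G) = (-6 + 4*G²)² (T(G) = (-6 + (G + G)*(G + G))² = (-6 + (2*G)*(2*G))² = (-6 + 4*G²)²)
361202/T(-153) - 457628/(-151546) = 361202/((4*(-3 + 2*(-153)²)²)) - 457628/(-151546) = 361202/((4*(-3 + 2*23409)²)) - 457628*(-1/151546) = 361202/((4*(-3 + 46818)²)) + 228814/75773 = 361202/((4*46815²)) + 228814/75773 = 361202/((4*2191644225)) + 228814/75773 = 361202/8766576900 + 228814/75773 = 361202*(1/8766576900) + 228814/75773 = 180601/4383288450 + 228814/75773 = 1002971448077873/332134915721850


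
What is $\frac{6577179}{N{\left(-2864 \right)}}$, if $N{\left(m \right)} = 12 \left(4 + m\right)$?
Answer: $- \frac{2192393}{11440} \approx -191.64$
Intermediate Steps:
$N{\left(m \right)} = 48 + 12 m$
$\frac{6577179}{N{\left(-2864 \right)}} = \frac{6577179}{48 + 12 \left(-2864\right)} = \frac{6577179}{48 - 34368} = \frac{6577179}{-34320} = 6577179 \left(- \frac{1}{34320}\right) = - \frac{2192393}{11440}$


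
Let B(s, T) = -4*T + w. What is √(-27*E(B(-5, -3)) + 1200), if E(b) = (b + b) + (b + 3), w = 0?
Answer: 7*√3 ≈ 12.124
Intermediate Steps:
B(s, T) = -4*T (B(s, T) = -4*T + 0 = -4*T)
E(b) = 3 + 3*b (E(b) = 2*b + (3 + b) = 3 + 3*b)
√(-27*E(B(-5, -3)) + 1200) = √(-27*(3 + 3*(-4*(-3))) + 1200) = √(-27*(3 + 3*12) + 1200) = √(-27*(3 + 36) + 1200) = √(-27*39 + 1200) = √(-1053 + 1200) = √147 = 7*√3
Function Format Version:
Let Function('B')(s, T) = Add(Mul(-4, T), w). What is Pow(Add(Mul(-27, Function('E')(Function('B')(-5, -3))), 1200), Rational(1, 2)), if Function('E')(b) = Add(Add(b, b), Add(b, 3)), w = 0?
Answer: Mul(7, Pow(3, Rational(1, 2))) ≈ 12.124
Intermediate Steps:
Function('B')(s, T) = Mul(-4, T) (Function('B')(s, T) = Add(Mul(-4, T), 0) = Mul(-4, T))
Function('E')(b) = Add(3, Mul(3, b)) (Function('E')(b) = Add(Mul(2, b), Add(3, b)) = Add(3, Mul(3, b)))
Pow(Add(Mul(-27, Function('E')(Function('B')(-5, -3))), 1200), Rational(1, 2)) = Pow(Add(Mul(-27, Add(3, Mul(3, Mul(-4, -3)))), 1200), Rational(1, 2)) = Pow(Add(Mul(-27, Add(3, Mul(3, 12))), 1200), Rational(1, 2)) = Pow(Add(Mul(-27, Add(3, 36)), 1200), Rational(1, 2)) = Pow(Add(Mul(-27, 39), 1200), Rational(1, 2)) = Pow(Add(-1053, 1200), Rational(1, 2)) = Pow(147, Rational(1, 2)) = Mul(7, Pow(3, Rational(1, 2)))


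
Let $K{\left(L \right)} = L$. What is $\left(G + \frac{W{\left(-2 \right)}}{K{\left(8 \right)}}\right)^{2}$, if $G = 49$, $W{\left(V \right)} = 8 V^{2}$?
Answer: $2809$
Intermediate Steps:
$\left(G + \frac{W{\left(-2 \right)}}{K{\left(8 \right)}}\right)^{2} = \left(49 + \frac{8 \left(-2\right)^{2}}{8}\right)^{2} = \left(49 + 8 \cdot 4 \cdot \frac{1}{8}\right)^{2} = \left(49 + 32 \cdot \frac{1}{8}\right)^{2} = \left(49 + 4\right)^{2} = 53^{2} = 2809$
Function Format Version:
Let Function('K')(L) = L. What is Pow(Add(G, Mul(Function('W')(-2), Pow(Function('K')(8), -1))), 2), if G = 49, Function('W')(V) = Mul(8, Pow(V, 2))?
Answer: 2809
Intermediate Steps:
Pow(Add(G, Mul(Function('W')(-2), Pow(Function('K')(8), -1))), 2) = Pow(Add(49, Mul(Mul(8, Pow(-2, 2)), Pow(8, -1))), 2) = Pow(Add(49, Mul(Mul(8, 4), Rational(1, 8))), 2) = Pow(Add(49, Mul(32, Rational(1, 8))), 2) = Pow(Add(49, 4), 2) = Pow(53, 2) = 2809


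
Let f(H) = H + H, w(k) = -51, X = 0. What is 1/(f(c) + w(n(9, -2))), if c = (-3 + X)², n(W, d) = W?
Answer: -1/33 ≈ -0.030303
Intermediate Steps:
c = 9 (c = (-3 + 0)² = (-3)² = 9)
f(H) = 2*H
1/(f(c) + w(n(9, -2))) = 1/(2*9 - 51) = 1/(18 - 51) = 1/(-33) = -1/33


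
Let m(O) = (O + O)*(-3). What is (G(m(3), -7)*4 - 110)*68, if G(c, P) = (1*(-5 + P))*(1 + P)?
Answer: 12104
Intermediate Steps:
m(O) = -6*O (m(O) = (2*O)*(-3) = -6*O)
G(c, P) = (1 + P)*(-5 + P) (G(c, P) = (-5 + P)*(1 + P) = (1 + P)*(-5 + P))
(G(m(3), -7)*4 - 110)*68 = ((-5 + (-7)² - 4*(-7))*4 - 110)*68 = ((-5 + 49 + 28)*4 - 110)*68 = (72*4 - 110)*68 = (288 - 110)*68 = 178*68 = 12104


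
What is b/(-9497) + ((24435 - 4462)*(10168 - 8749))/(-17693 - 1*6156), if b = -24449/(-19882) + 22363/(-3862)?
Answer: -5166831606079395251/4347794002858663 ≈ -1188.4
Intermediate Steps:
b = -87549782/19196071 (b = -24449*(-1/19882) + 22363*(-1/3862) = 24449/19882 - 22363/3862 = -87549782/19196071 ≈ -4.5608)
b/(-9497) + ((24435 - 4462)*(10168 - 8749))/(-17693 - 1*6156) = -87549782/19196071/(-9497) + ((24435 - 4462)*(10168 - 8749))/(-17693 - 1*6156) = -87549782/19196071*(-1/9497) + (19973*1419)/(-17693 - 6156) = 87549782/182305086287 + 28341687/(-23849) = 87549782/182305086287 + 28341687*(-1/23849) = 87549782/182305086287 - 28341687/23849 = -5166831606079395251/4347794002858663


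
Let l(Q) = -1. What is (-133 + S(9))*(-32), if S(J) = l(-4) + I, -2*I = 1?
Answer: 4304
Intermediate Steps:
I = -½ (I = -½*1 = -½ ≈ -0.50000)
S(J) = -3/2 (S(J) = -1 - ½ = -3/2)
(-133 + S(9))*(-32) = (-133 - 3/2)*(-32) = -269/2*(-32) = 4304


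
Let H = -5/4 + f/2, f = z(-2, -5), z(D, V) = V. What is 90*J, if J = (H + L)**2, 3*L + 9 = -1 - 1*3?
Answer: 47045/8 ≈ 5880.6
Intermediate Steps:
f = -5
L = -13/3 (L = -3 + (-1 - 1*3)/3 = -3 + (-1 - 3)/3 = -3 + (1/3)*(-4) = -3 - 4/3 = -13/3 ≈ -4.3333)
H = -15/4 (H = -5/4 - 5/2 = -15/4 ≈ -3.7500)
J = 9409/144 (J = (-15/4 - 13/3)**2 = (-97/12)**2 = 9409/144 ≈ 65.340)
90*J = 90*(9409/144) = 47045/8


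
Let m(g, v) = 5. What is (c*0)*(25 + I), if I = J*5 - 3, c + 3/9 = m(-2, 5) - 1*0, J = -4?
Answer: 0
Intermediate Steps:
c = 14/3 (c = -⅓ + (5 - 1*0) = -⅓ + (5 + 0) = -⅓ + 5 = 14/3 ≈ 4.6667)
I = -23 (I = -4*5 - 3 = -20 - 3 = -23)
(c*0)*(25 + I) = ((14/3)*0)*(25 - 23) = 0*2 = 0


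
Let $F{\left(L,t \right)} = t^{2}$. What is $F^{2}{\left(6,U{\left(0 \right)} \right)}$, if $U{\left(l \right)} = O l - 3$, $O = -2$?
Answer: $81$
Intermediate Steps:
$U{\left(l \right)} = -3 - 2 l$ ($U{\left(l \right)} = - 2 l - 3 = -3 - 2 l$)
$F^{2}{\left(6,U{\left(0 \right)} \right)} = \left(\left(-3 - 0\right)^{2}\right)^{2} = \left(\left(-3 + 0\right)^{2}\right)^{2} = \left(\left(-3\right)^{2}\right)^{2} = 9^{2} = 81$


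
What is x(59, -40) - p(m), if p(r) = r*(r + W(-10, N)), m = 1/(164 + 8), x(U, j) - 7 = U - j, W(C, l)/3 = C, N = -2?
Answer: 3141063/29584 ≈ 106.17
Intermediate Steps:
W(C, l) = 3*C
x(U, j) = 7 + U - j (x(U, j) = 7 + (U - j) = 7 + U - j)
m = 1/172 ≈ 0.0058140
p(r) = r*(-30 + r) (p(r) = r*(r + 3*(-10)) = r*(r - 30) = r*(-30 + r))
x(59, -40) - p(m) = (7 + 59 - 1*(-40)) - (-30 + 1/172)/172 = (7 + 59 + 40) - (-5159)/(172*172) = 106 - 1*(-5159/29584) = 106 + 5159/29584 = 3141063/29584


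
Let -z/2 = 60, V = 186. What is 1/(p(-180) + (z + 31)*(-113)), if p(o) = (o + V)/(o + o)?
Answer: 60/603419 ≈ 9.9433e-5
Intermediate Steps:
p(o) = (186 + o)/(2*o) (p(o) = (o + 186)/(o + o) = (186 + o)/((2*o)) = (186 + o)*(1/(2*o)) = (186 + o)/(2*o))
z = -120 (z = -2*60 = -120)
1/(p(-180) + (z + 31)*(-113)) = 1/((½)*(186 - 180)/(-180) + (-120 + 31)*(-113)) = 1/((½)*(-1/180)*6 - 89*(-113)) = 1/(-1/60 + 10057) = 1/(603419/60) = 60/603419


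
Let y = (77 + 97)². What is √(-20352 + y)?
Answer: 2*√2481 ≈ 99.619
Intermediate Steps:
y = 30276 (y = 174² = 30276)
√(-20352 + y) = √(-20352 + 30276) = √9924 = 2*√2481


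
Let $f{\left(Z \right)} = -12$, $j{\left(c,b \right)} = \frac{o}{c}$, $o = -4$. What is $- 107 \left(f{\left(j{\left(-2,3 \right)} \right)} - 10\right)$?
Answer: $2354$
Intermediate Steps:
$j{\left(c,b \right)} = - \frac{4}{c}$
$- 107 \left(f{\left(j{\left(-2,3 \right)} \right)} - 10\right) = - 107 \left(-12 - 10\right) = \left(-107\right) \left(-22\right) = 2354$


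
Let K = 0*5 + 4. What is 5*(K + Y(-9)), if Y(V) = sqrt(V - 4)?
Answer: 20 + 5*I*sqrt(13) ≈ 20.0 + 18.028*I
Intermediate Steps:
K = 4 (K = 0 + 4 = 4)
Y(V) = sqrt(-4 + V)
5*(K + Y(-9)) = 5*(4 + sqrt(-4 - 9)) = 5*(4 + sqrt(-13)) = 5*(4 + I*sqrt(13)) = 20 + 5*I*sqrt(13)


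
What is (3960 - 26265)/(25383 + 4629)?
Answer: -7435/10004 ≈ -0.74320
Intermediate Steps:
(3960 - 26265)/(25383 + 4629) = -22305/30012 = -22305*1/30012 = -7435/10004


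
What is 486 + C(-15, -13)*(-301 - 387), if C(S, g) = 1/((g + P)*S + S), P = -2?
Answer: 50686/105 ≈ 482.72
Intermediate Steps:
C(S, g) = 1/(S + S*(-2 + g)) (C(S, g) = 1/((g - 2)*S + S) = 1/((-2 + g)*S + S) = 1/(S*(-2 + g) + S) = 1/(S + S*(-2 + g)))
486 + C(-15, -13)*(-301 - 387) = 486 + (1/((-15)*(-1 - 13)))*(-301 - 387) = 486 - 1/15/(-14)*(-688) = 486 - 1/15*(-1/14)*(-688) = 486 + (1/210)*(-688) = 486 - 344/105 = 50686/105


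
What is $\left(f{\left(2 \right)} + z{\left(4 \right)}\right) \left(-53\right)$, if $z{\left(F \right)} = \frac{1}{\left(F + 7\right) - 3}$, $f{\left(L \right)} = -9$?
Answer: $\frac{3763}{8} \approx 470.38$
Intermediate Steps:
$z{\left(F \right)} = \frac{1}{4 + F}$ ($z{\left(F \right)} = \frac{1}{\left(7 + F\right) - 3} = \frac{1}{4 + F}$)
$\left(f{\left(2 \right)} + z{\left(4 \right)}\right) \left(-53\right) = \left(-9 + \frac{1}{4 + 4}\right) \left(-53\right) = \left(-9 + \frac{1}{8}\right) \left(-53\right) = \left(- \frac{71}{8}\right) \left(-53\right) = \frac{3763}{8}$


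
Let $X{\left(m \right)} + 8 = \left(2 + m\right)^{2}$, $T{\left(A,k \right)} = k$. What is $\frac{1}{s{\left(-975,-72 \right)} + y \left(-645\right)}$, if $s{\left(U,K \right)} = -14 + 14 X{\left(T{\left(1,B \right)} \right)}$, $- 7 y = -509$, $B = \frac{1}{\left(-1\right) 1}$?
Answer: $- \frac{7}{329089} \approx -2.1271 \cdot 10^{-5}$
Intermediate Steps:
$B = -1$ ($B = \frac{1}{-1} = -1$)
$X{\left(m \right)} = -8 + \left(2 + m\right)^{2}$
$y = \frac{509}{7}$ ($y = \left(- \frac{1}{7}\right) \left(-509\right) = \frac{509}{7} \approx 72.714$)
$s{\left(U,K \right)} = -112$ ($s{\left(U,K \right)} = -14 + 14 \left(-8 + \left(2 - 1\right)^{2}\right) = -14 + 14 \left(-8 + 1^{2}\right) = -14 + 14 \left(-8 + 1\right) = -14 + 14 \left(-7\right) = -14 - 98 = -112$)
$\frac{1}{s{\left(-975,-72 \right)} + y \left(-645\right)} = \frac{1}{-112 + \frac{509}{7} \left(-645\right)} = \frac{1}{-112 - \frac{328305}{7}} = \frac{1}{- \frac{329089}{7}} = - \frac{7}{329089}$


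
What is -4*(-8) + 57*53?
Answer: 3053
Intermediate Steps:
-4*(-8) + 57*53 = 32 + 3021 = 3053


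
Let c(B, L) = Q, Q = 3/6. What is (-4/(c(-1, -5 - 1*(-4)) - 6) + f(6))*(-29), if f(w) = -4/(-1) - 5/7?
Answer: -8961/77 ≈ -116.38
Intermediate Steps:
Q = ½ (Q = 3*(⅙) = ½ ≈ 0.50000)
c(B, L) = ½
f(w) = 23/7 (f(w) = -4*(-1) - 5*⅐ = 4 - 5/7 = 23/7)
(-4/(c(-1, -5 - 1*(-4)) - 6) + f(6))*(-29) = (-4/(½ - 6) + 23/7)*(-29) = (-4/(-11/2) + 23/7)*(-29) = (-4*(-2/11) + 23/7)*(-29) = (8/11 + 23/7)*(-29) = (309/77)*(-29) = -8961/77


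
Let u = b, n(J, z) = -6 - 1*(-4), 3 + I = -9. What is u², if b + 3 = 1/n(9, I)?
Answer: 49/4 ≈ 12.250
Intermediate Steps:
I = -12 (I = -3 - 9 = -12)
n(J, z) = -2 (n(J, z) = -6 + 4 = -2)
b = -7/2 (b = -3 + 1/(-2) = -3 - ½ = -7/2 ≈ -3.5000)
u = -7/2 ≈ -3.5000
u² = (-7/2)² = 49/4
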